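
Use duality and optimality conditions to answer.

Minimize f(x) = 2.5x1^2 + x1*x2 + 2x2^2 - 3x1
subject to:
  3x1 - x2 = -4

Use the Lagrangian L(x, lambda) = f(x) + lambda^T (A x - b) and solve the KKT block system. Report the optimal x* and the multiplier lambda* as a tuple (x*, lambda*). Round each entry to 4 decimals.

Form the Lagrangian:
  L(x, lambda) = (1/2) x^T Q x + c^T x + lambda^T (A x - b)
Stationarity (grad_x L = 0): Q x + c + A^T lambda = 0.
Primal feasibility: A x = b.

This gives the KKT block system:
  [ Q   A^T ] [ x     ]   [-c ]
  [ A    0  ] [ lambda ] = [ b ]

Solving the linear system:
  x*      = (-1.0426, 0.8723)
  lambda* = (2.4468)
  f(x*)   = 6.4574

x* = (-1.0426, 0.8723), lambda* = (2.4468)


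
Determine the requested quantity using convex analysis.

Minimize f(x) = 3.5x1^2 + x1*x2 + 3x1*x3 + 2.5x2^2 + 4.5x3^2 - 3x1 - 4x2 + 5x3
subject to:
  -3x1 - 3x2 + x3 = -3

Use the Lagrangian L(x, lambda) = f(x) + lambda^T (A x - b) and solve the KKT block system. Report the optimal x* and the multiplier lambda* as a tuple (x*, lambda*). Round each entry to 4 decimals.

Form the Lagrangian:
  L(x, lambda) = (1/2) x^T Q x + c^T x + lambda^T (A x - b)
Stationarity (grad_x L = 0): Q x + c + A^T lambda = 0.
Primal feasibility: A x = b.

This gives the KKT block system:
  [ Q   A^T ] [ x     ]   [-c ]
  [ A    0  ] [ lambda ] = [ b ]

Solving the linear system:
  x*      = (0.4048, 0.3856, -0.6287)
  lambda* = (-0.5557)
  f(x*)   = -3.7838

x* = (0.4048, 0.3856, -0.6287), lambda* = (-0.5557)


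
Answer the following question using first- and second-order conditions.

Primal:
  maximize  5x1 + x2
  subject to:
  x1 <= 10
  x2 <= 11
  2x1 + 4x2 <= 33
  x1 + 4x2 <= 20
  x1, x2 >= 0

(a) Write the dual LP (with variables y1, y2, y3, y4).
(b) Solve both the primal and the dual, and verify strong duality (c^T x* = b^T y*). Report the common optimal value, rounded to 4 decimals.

The standard primal-dual pair for 'max c^T x s.t. A x <= b, x >= 0' is:
  Dual:  min b^T y  s.t.  A^T y >= c,  y >= 0.

So the dual LP is:
  minimize  10y1 + 11y2 + 33y3 + 20y4
  subject to:
    y1 + 2y3 + y4 >= 5
    y2 + 4y3 + 4y4 >= 1
    y1, y2, y3, y4 >= 0

Solving the primal: x* = (10, 2.5).
  primal value c^T x* = 52.5.
Solving the dual: y* = (4.75, 0, 0, 0.25).
  dual value b^T y* = 52.5.
Strong duality: c^T x* = b^T y*. Confirmed.

52.5


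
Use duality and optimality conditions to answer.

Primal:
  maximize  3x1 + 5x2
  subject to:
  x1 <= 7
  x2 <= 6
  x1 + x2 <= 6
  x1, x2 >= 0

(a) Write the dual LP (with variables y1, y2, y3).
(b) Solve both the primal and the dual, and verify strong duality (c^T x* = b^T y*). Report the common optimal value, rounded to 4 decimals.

The standard primal-dual pair for 'max c^T x s.t. A x <= b, x >= 0' is:
  Dual:  min b^T y  s.t.  A^T y >= c,  y >= 0.

So the dual LP is:
  minimize  7y1 + 6y2 + 6y3
  subject to:
    y1 + y3 >= 3
    y2 + y3 >= 5
    y1, y2, y3 >= 0

Solving the primal: x* = (0, 6).
  primal value c^T x* = 30.
Solving the dual: y* = (0, 2, 3).
  dual value b^T y* = 30.
Strong duality: c^T x* = b^T y*. Confirmed.

30


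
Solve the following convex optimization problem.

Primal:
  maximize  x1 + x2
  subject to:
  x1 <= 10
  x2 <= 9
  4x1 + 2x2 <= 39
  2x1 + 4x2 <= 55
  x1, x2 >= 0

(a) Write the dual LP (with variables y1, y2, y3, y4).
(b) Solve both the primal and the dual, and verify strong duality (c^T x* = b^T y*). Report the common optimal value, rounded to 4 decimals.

The standard primal-dual pair for 'max c^T x s.t. A x <= b, x >= 0' is:
  Dual:  min b^T y  s.t.  A^T y >= c,  y >= 0.

So the dual LP is:
  minimize  10y1 + 9y2 + 39y3 + 55y4
  subject to:
    y1 + 4y3 + 2y4 >= 1
    y2 + 2y3 + 4y4 >= 1
    y1, y2, y3, y4 >= 0

Solving the primal: x* = (5.25, 9).
  primal value c^T x* = 14.25.
Solving the dual: y* = (0, 0.5, 0.25, 0).
  dual value b^T y* = 14.25.
Strong duality: c^T x* = b^T y*. Confirmed.

14.25


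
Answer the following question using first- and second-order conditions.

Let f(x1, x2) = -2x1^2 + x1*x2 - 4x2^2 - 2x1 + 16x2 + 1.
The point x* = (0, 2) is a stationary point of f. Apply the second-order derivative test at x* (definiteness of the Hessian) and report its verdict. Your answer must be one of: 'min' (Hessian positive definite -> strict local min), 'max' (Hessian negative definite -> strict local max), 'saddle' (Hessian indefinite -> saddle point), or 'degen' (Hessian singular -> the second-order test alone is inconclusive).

Compute the Hessian H = grad^2 f:
  H = [[-4, 1], [1, -8]]
Verify stationarity: grad f(x*) = H x* + g = (0, 0).
Eigenvalues of H: -8.2361, -3.7639.
Both eigenvalues < 0, so H is negative definite -> x* is a strict local max.

max


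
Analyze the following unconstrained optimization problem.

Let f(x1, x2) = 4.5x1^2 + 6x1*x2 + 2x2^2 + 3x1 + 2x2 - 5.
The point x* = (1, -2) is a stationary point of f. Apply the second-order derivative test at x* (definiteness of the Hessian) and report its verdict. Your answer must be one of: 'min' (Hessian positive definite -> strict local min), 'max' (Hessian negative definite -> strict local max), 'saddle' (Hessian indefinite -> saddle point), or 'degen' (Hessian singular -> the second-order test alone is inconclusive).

Compute the Hessian H = grad^2 f:
  H = [[9, 6], [6, 4]]
Verify stationarity: grad f(x*) = H x* + g = (0, 0).
Eigenvalues of H: 0, 13.
H has a zero eigenvalue (singular; positive semidefinite but not definite), so H is neither positive definite, negative definite, nor indefinite. The second-order test alone is inconclusive -> degen.
(Indeed, f is constant along the null direction of H through x*, so x* is not a strict local extremum.)

degen


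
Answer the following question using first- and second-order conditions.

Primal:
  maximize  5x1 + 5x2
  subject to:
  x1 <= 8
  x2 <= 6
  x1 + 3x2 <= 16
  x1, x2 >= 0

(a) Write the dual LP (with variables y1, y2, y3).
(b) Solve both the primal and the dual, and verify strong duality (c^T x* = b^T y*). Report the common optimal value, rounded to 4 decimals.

The standard primal-dual pair for 'max c^T x s.t. A x <= b, x >= 0' is:
  Dual:  min b^T y  s.t.  A^T y >= c,  y >= 0.

So the dual LP is:
  minimize  8y1 + 6y2 + 16y3
  subject to:
    y1 + y3 >= 5
    y2 + 3y3 >= 5
    y1, y2, y3 >= 0

Solving the primal: x* = (8, 2.6667).
  primal value c^T x* = 53.3333.
Solving the dual: y* = (3.3333, 0, 1.6667).
  dual value b^T y* = 53.3333.
Strong duality: c^T x* = b^T y*. Confirmed.

53.3333


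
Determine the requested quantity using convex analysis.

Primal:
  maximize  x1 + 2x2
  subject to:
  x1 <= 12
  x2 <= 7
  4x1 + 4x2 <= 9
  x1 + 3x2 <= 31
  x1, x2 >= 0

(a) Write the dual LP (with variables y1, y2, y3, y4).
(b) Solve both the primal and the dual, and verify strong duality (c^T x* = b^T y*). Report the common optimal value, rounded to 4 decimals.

The standard primal-dual pair for 'max c^T x s.t. A x <= b, x >= 0' is:
  Dual:  min b^T y  s.t.  A^T y >= c,  y >= 0.

So the dual LP is:
  minimize  12y1 + 7y2 + 9y3 + 31y4
  subject to:
    y1 + 4y3 + y4 >= 1
    y2 + 4y3 + 3y4 >= 2
    y1, y2, y3, y4 >= 0

Solving the primal: x* = (0, 2.25).
  primal value c^T x* = 4.5.
Solving the dual: y* = (0, 0, 0.5, 0).
  dual value b^T y* = 4.5.
Strong duality: c^T x* = b^T y*. Confirmed.

4.5


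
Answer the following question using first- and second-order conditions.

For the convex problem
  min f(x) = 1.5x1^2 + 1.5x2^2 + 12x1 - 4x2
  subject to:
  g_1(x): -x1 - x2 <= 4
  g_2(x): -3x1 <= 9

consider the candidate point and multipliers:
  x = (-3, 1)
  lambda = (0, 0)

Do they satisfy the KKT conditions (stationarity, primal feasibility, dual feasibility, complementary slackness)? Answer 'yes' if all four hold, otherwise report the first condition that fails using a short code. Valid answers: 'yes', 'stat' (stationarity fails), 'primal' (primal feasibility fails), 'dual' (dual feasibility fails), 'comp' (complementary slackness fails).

Gradient of f: grad f(x) = Q x + c = (3, -1)
Constraint values g_i(x) = a_i^T x - b_i:
  g_1((-3, 1)) = -2
  g_2((-3, 1)) = 0
Stationarity residual: grad f(x) + sum_i lambda_i a_i = (3, -1)
  -> stationarity FAILS
Primal feasibility (all g_i <= 0): OK
Dual feasibility (all lambda_i >= 0): OK
Complementary slackness (lambda_i * g_i(x) = 0 for all i): OK

Verdict: the first failing condition is stationarity -> stat.

stat


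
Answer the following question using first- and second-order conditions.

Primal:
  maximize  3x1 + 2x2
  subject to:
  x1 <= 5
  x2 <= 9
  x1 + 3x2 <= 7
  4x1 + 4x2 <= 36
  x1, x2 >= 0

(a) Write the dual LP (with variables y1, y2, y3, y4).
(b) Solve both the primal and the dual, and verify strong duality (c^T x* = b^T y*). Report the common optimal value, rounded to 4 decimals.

The standard primal-dual pair for 'max c^T x s.t. A x <= b, x >= 0' is:
  Dual:  min b^T y  s.t.  A^T y >= c,  y >= 0.

So the dual LP is:
  minimize  5y1 + 9y2 + 7y3 + 36y4
  subject to:
    y1 + y3 + 4y4 >= 3
    y2 + 3y3 + 4y4 >= 2
    y1, y2, y3, y4 >= 0

Solving the primal: x* = (5, 0.6667).
  primal value c^T x* = 16.3333.
Solving the dual: y* = (2.3333, 0, 0.6667, 0).
  dual value b^T y* = 16.3333.
Strong duality: c^T x* = b^T y*. Confirmed.

16.3333


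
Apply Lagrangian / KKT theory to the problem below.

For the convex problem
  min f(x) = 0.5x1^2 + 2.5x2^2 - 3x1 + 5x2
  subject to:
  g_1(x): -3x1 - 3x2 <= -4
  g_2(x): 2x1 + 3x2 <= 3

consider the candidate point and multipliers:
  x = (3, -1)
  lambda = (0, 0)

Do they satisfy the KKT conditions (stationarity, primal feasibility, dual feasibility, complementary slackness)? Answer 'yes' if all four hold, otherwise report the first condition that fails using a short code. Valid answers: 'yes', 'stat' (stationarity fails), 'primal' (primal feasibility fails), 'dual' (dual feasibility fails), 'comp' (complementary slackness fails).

Gradient of f: grad f(x) = Q x + c = (0, 0)
Constraint values g_i(x) = a_i^T x - b_i:
  g_1((3, -1)) = -2
  g_2((3, -1)) = 0
Stationarity residual: grad f(x) + sum_i lambda_i a_i = (0, 0)
  -> stationarity OK
Primal feasibility (all g_i <= 0): OK
Dual feasibility (all lambda_i >= 0): OK
Complementary slackness (lambda_i * g_i(x) = 0 for all i): OK

Verdict: yes, KKT holds.

yes


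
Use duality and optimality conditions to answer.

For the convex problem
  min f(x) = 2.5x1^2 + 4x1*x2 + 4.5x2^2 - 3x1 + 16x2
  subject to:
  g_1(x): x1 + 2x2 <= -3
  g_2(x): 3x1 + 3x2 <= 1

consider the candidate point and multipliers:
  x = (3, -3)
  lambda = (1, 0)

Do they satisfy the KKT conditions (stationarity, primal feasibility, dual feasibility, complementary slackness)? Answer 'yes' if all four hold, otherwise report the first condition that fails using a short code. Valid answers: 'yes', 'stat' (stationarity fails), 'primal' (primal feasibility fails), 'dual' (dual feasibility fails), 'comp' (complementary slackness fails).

Gradient of f: grad f(x) = Q x + c = (0, 1)
Constraint values g_i(x) = a_i^T x - b_i:
  g_1((3, -3)) = 0
  g_2((3, -3)) = -1
Stationarity residual: grad f(x) + sum_i lambda_i a_i = (1, 3)
  -> stationarity FAILS
Primal feasibility (all g_i <= 0): OK
Dual feasibility (all lambda_i >= 0): OK
Complementary slackness (lambda_i * g_i(x) = 0 for all i): OK

Verdict: the first failing condition is stationarity -> stat.

stat


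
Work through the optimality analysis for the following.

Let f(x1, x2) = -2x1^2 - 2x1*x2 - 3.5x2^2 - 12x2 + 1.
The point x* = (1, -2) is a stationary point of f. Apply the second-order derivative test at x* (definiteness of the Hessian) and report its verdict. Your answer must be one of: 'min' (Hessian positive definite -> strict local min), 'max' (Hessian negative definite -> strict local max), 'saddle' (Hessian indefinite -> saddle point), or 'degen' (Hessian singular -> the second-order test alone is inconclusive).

Compute the Hessian H = grad^2 f:
  H = [[-4, -2], [-2, -7]]
Verify stationarity: grad f(x*) = H x* + g = (0, 0).
Eigenvalues of H: -8, -3.
Both eigenvalues < 0, so H is negative definite -> x* is a strict local max.

max


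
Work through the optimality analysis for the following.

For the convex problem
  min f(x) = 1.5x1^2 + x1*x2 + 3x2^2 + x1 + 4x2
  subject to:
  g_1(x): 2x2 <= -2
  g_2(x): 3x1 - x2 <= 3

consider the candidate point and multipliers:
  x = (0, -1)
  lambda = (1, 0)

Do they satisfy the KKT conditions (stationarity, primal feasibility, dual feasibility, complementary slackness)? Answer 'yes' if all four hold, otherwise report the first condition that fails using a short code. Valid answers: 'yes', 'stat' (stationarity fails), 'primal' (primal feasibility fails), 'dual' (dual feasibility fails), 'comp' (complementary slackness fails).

Gradient of f: grad f(x) = Q x + c = (0, -2)
Constraint values g_i(x) = a_i^T x - b_i:
  g_1((0, -1)) = 0
  g_2((0, -1)) = -2
Stationarity residual: grad f(x) + sum_i lambda_i a_i = (0, 0)
  -> stationarity OK
Primal feasibility (all g_i <= 0): OK
Dual feasibility (all lambda_i >= 0): OK
Complementary slackness (lambda_i * g_i(x) = 0 for all i): OK

Verdict: yes, KKT holds.

yes


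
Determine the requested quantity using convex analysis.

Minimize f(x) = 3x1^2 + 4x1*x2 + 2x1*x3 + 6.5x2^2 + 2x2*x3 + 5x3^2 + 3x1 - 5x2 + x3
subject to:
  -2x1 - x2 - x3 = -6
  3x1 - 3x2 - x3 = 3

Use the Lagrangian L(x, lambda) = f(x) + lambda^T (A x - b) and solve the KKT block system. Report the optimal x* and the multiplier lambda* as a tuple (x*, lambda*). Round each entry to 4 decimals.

Form the Lagrangian:
  L(x, lambda) = (1/2) x^T Q x + c^T x + lambda^T (A x - b)
Stationarity (grad_x L = 0): Q x + c + A^T lambda = 0.
Primal feasibility: A x = b.

This gives the KKT block system:
  [ Q   A^T ] [ x     ]   [-c ]
  [ A    0  ] [ lambda ] = [ b ]

Solving the linear system:
  x*      = (2.1753, 0.9382, 0.7112)
  lambda* = (12.849, 1.4904)
  f(x*)   = 37.5846

x* = (2.1753, 0.9382, 0.7112), lambda* = (12.849, 1.4904)


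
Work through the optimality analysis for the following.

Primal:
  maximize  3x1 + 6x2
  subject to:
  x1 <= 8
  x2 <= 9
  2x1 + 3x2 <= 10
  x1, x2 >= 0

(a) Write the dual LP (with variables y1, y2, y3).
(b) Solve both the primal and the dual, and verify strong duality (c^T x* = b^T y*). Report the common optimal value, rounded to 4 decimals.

The standard primal-dual pair for 'max c^T x s.t. A x <= b, x >= 0' is:
  Dual:  min b^T y  s.t.  A^T y >= c,  y >= 0.

So the dual LP is:
  minimize  8y1 + 9y2 + 10y3
  subject to:
    y1 + 2y3 >= 3
    y2 + 3y3 >= 6
    y1, y2, y3 >= 0

Solving the primal: x* = (0, 3.3333).
  primal value c^T x* = 20.
Solving the dual: y* = (0, 0, 2).
  dual value b^T y* = 20.
Strong duality: c^T x* = b^T y*. Confirmed.

20


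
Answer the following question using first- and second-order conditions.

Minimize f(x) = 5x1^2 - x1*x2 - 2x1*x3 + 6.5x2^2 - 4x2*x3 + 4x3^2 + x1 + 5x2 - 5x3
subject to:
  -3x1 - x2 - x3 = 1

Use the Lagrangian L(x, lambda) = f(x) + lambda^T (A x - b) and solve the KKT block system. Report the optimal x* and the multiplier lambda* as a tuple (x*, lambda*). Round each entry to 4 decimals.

Form the Lagrangian:
  L(x, lambda) = (1/2) x^T Q x + c^T x + lambda^T (A x - b)
Stationarity (grad_x L = 0): Q x + c + A^T lambda = 0.
Primal feasibility: A x = b.

This gives the KKT block system:
  [ Q   A^T ] [ x     ]   [-c ]
  [ A    0  ] [ lambda ] = [ b ]

Solving the linear system:
  x*      = (-0.2977, -0.3788, 0.2719)
  lambda* = (-0.7141)
  f(x*)   = -1.4186

x* = (-0.2977, -0.3788, 0.2719), lambda* = (-0.7141)


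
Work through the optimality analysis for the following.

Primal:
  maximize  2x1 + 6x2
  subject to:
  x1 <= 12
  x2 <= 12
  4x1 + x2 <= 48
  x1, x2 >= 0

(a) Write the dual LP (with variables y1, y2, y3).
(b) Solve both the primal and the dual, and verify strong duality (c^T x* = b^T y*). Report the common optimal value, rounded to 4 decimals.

The standard primal-dual pair for 'max c^T x s.t. A x <= b, x >= 0' is:
  Dual:  min b^T y  s.t.  A^T y >= c,  y >= 0.

So the dual LP is:
  minimize  12y1 + 12y2 + 48y3
  subject to:
    y1 + 4y3 >= 2
    y2 + y3 >= 6
    y1, y2, y3 >= 0

Solving the primal: x* = (9, 12).
  primal value c^T x* = 90.
Solving the dual: y* = (0, 5.5, 0.5).
  dual value b^T y* = 90.
Strong duality: c^T x* = b^T y*. Confirmed.

90


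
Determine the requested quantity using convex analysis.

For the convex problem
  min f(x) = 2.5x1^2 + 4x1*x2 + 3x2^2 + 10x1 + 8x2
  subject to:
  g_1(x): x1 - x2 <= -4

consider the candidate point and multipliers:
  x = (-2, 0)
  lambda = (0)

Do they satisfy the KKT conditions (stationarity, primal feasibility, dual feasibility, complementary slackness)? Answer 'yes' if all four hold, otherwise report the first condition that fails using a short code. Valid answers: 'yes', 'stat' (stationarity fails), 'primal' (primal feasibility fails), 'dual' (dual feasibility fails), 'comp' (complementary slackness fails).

Gradient of f: grad f(x) = Q x + c = (0, 0)
Constraint values g_i(x) = a_i^T x - b_i:
  g_1((-2, 0)) = 2
Stationarity residual: grad f(x) + sum_i lambda_i a_i = (0, 0)
  -> stationarity OK
Primal feasibility (all g_i <= 0): FAILS
Dual feasibility (all lambda_i >= 0): OK
Complementary slackness (lambda_i * g_i(x) = 0 for all i): OK

Verdict: the first failing condition is primal_feasibility -> primal.

primal


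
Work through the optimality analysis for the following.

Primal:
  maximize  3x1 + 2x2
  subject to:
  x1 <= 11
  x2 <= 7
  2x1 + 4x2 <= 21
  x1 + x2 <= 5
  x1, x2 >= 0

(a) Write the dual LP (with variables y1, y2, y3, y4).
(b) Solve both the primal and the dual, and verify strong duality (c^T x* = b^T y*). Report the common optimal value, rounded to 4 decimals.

The standard primal-dual pair for 'max c^T x s.t. A x <= b, x >= 0' is:
  Dual:  min b^T y  s.t.  A^T y >= c,  y >= 0.

So the dual LP is:
  minimize  11y1 + 7y2 + 21y3 + 5y4
  subject to:
    y1 + 2y3 + y4 >= 3
    y2 + 4y3 + y4 >= 2
    y1, y2, y3, y4 >= 0

Solving the primal: x* = (5, 0).
  primal value c^T x* = 15.
Solving the dual: y* = (0, 0, 0, 3).
  dual value b^T y* = 15.
Strong duality: c^T x* = b^T y*. Confirmed.

15


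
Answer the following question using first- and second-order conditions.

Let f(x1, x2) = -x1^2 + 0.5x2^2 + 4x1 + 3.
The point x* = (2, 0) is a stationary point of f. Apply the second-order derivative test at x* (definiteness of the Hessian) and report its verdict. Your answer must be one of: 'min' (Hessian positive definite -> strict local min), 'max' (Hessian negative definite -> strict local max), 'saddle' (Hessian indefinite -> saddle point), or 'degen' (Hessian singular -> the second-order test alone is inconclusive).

Compute the Hessian H = grad^2 f:
  H = [[-2, 0], [0, 1]]
Verify stationarity: grad f(x*) = H x* + g = (0, 0).
Eigenvalues of H: -2, 1.
Eigenvalues have mixed signs, so H is indefinite -> x* is a saddle point.

saddle


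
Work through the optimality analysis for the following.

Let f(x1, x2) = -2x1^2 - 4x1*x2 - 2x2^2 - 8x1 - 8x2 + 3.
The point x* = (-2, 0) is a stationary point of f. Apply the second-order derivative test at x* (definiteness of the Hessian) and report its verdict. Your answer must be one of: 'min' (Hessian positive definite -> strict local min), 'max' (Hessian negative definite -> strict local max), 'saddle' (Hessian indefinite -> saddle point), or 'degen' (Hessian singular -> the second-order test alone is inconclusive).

Compute the Hessian H = grad^2 f:
  H = [[-4, -4], [-4, -4]]
Verify stationarity: grad f(x*) = H x* + g = (0, 0).
Eigenvalues of H: -8, 0.
H has a zero eigenvalue (singular; negative semidefinite but not definite), so H is neither positive definite, negative definite, nor indefinite. The second-order test alone is inconclusive -> degen.
(Indeed, f is constant along the null direction of H through x*, so x* is not a strict local extremum.)

degen


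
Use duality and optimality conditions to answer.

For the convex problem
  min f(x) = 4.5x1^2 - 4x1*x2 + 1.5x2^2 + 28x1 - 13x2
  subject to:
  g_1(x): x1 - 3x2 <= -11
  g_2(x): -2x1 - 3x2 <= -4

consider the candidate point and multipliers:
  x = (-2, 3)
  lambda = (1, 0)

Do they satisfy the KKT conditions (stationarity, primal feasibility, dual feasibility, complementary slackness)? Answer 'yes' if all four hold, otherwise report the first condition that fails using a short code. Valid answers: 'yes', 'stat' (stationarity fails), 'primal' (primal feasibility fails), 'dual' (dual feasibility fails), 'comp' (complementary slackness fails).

Gradient of f: grad f(x) = Q x + c = (-2, 4)
Constraint values g_i(x) = a_i^T x - b_i:
  g_1((-2, 3)) = 0
  g_2((-2, 3)) = -1
Stationarity residual: grad f(x) + sum_i lambda_i a_i = (-1, 1)
  -> stationarity FAILS
Primal feasibility (all g_i <= 0): OK
Dual feasibility (all lambda_i >= 0): OK
Complementary slackness (lambda_i * g_i(x) = 0 for all i): OK

Verdict: the first failing condition is stationarity -> stat.

stat


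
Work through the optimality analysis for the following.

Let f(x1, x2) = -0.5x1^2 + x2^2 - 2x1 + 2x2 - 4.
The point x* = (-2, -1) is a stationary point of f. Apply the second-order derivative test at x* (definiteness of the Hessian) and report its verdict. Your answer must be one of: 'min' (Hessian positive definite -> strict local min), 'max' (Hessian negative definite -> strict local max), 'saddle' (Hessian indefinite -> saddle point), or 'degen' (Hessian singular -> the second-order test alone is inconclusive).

Compute the Hessian H = grad^2 f:
  H = [[-1, 0], [0, 2]]
Verify stationarity: grad f(x*) = H x* + g = (0, 0).
Eigenvalues of H: -1, 2.
Eigenvalues have mixed signs, so H is indefinite -> x* is a saddle point.

saddle


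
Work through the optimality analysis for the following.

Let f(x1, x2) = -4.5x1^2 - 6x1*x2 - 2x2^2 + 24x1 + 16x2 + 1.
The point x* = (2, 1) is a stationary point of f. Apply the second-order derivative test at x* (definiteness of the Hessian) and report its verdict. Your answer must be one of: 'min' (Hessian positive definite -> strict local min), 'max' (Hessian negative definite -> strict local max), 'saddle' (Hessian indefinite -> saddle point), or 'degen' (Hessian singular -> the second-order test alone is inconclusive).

Compute the Hessian H = grad^2 f:
  H = [[-9, -6], [-6, -4]]
Verify stationarity: grad f(x*) = H x* + g = (0, 0).
Eigenvalues of H: -13, 0.
H has a zero eigenvalue (singular; negative semidefinite but not definite), so H is neither positive definite, negative definite, nor indefinite. The second-order test alone is inconclusive -> degen.
(Indeed, f is constant along the null direction of H through x*, so x* is not a strict local extremum.)

degen


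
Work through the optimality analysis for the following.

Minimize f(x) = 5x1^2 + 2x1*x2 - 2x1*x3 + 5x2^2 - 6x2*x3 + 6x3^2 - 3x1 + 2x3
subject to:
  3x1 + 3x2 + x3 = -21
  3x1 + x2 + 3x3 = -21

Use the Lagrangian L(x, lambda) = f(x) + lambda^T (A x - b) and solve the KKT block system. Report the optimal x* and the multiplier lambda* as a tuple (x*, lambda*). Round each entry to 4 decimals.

Form the Lagrangian:
  L(x, lambda) = (1/2) x^T Q x + c^T x + lambda^T (A x - b)
Stationarity (grad_x L = 0): Q x + c + A^T lambda = 0.
Primal feasibility: A x = b.

This gives the KKT block system:
  [ Q   A^T ] [ x     ]   [-c ]
  [ A    0  ] [ lambda ] = [ b ]

Solving the linear system:
  x*      = (-2.232, -3.576, -3.576)
  lambda* = (5.164, 3.276)
  f(x*)   = 88.392

x* = (-2.232, -3.576, -3.576), lambda* = (5.164, 3.276)


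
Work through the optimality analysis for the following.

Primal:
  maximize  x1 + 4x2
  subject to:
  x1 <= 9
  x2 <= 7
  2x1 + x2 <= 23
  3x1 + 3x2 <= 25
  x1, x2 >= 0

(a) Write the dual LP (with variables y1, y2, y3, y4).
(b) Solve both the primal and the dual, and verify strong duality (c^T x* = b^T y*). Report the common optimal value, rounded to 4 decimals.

The standard primal-dual pair for 'max c^T x s.t. A x <= b, x >= 0' is:
  Dual:  min b^T y  s.t.  A^T y >= c,  y >= 0.

So the dual LP is:
  minimize  9y1 + 7y2 + 23y3 + 25y4
  subject to:
    y1 + 2y3 + 3y4 >= 1
    y2 + y3 + 3y4 >= 4
    y1, y2, y3, y4 >= 0

Solving the primal: x* = (1.3333, 7).
  primal value c^T x* = 29.3333.
Solving the dual: y* = (0, 3, 0, 0.3333).
  dual value b^T y* = 29.3333.
Strong duality: c^T x* = b^T y*. Confirmed.

29.3333


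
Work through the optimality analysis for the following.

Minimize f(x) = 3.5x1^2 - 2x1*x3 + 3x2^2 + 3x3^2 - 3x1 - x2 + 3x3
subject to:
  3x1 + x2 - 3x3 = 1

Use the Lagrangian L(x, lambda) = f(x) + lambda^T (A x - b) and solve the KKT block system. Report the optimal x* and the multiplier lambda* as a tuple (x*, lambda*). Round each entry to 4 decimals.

Form the Lagrangian:
  L(x, lambda) = (1/2) x^T Q x + c^T x + lambda^T (A x - b)
Stationarity (grad_x L = 0): Q x + c + A^T lambda = 0.
Primal feasibility: A x = b.

This gives the KKT block system:
  [ Q   A^T ] [ x     ]   [-c ]
  [ A    0  ] [ lambda ] = [ b ]

Solving the linear system:
  x*      = (0.1374, 0.0725, -0.1718)
  lambda* = (0.5649)
  f(x*)   = -0.7824

x* = (0.1374, 0.0725, -0.1718), lambda* = (0.5649)


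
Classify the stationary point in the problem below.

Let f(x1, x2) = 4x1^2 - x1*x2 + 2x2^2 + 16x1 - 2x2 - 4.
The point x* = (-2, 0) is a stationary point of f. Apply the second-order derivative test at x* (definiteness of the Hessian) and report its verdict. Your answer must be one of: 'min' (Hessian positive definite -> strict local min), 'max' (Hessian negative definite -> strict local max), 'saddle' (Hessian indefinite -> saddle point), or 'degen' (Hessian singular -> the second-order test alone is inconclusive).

Compute the Hessian H = grad^2 f:
  H = [[8, -1], [-1, 4]]
Verify stationarity: grad f(x*) = H x* + g = (0, 0).
Eigenvalues of H: 3.7639, 8.2361.
Both eigenvalues > 0, so H is positive definite -> x* is a strict local min.

min


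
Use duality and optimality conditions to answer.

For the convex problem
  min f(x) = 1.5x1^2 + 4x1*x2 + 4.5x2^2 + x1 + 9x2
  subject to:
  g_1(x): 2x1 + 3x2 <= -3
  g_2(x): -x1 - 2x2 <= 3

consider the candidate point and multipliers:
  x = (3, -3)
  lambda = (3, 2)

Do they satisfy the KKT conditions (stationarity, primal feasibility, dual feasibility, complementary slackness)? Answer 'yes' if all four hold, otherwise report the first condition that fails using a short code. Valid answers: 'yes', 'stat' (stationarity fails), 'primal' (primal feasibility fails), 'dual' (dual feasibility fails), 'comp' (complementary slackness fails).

Gradient of f: grad f(x) = Q x + c = (-2, -6)
Constraint values g_i(x) = a_i^T x - b_i:
  g_1((3, -3)) = 0
  g_2((3, -3)) = 0
Stationarity residual: grad f(x) + sum_i lambda_i a_i = (2, -1)
  -> stationarity FAILS
Primal feasibility (all g_i <= 0): OK
Dual feasibility (all lambda_i >= 0): OK
Complementary slackness (lambda_i * g_i(x) = 0 for all i): OK

Verdict: the first failing condition is stationarity -> stat.

stat


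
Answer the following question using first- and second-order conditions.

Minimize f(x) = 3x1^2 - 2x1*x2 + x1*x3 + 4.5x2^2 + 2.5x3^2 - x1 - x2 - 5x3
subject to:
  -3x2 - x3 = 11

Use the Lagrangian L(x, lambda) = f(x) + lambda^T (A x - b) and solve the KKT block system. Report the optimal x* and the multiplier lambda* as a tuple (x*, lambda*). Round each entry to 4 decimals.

Form the Lagrangian:
  L(x, lambda) = (1/2) x^T Q x + c^T x + lambda^T (A x - b)
Stationarity (grad_x L = 0): Q x + c + A^T lambda = 0.
Primal feasibility: A x = b.

This gives the KKT block system:
  [ Q   A^T ] [ x     ]   [-c ]
  [ A    0  ] [ lambda ] = [ b ]

Solving the linear system:
  x*      = (-0.8261, -3.3913, -0.8261)
  lambda* = (-9.9565)
  f(x*)   = 58.9348

x* = (-0.8261, -3.3913, -0.8261), lambda* = (-9.9565)


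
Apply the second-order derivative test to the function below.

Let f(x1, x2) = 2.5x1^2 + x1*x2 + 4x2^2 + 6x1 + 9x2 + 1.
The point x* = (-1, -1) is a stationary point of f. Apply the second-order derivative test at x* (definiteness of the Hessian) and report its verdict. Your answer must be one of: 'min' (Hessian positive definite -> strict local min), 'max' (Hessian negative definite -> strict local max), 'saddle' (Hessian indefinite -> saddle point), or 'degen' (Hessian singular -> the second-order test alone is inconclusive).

Compute the Hessian H = grad^2 f:
  H = [[5, 1], [1, 8]]
Verify stationarity: grad f(x*) = H x* + g = (0, 0).
Eigenvalues of H: 4.6972, 8.3028.
Both eigenvalues > 0, so H is positive definite -> x* is a strict local min.

min


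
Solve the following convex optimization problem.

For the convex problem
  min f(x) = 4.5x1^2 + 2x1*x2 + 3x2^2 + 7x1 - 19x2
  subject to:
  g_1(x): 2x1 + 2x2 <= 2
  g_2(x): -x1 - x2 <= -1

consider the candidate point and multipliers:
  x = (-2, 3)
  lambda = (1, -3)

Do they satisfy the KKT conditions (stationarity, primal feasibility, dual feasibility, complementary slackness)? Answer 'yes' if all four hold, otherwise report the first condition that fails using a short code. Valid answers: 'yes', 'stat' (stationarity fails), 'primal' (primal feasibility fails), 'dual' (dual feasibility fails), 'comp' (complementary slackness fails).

Gradient of f: grad f(x) = Q x + c = (-5, -5)
Constraint values g_i(x) = a_i^T x - b_i:
  g_1((-2, 3)) = 0
  g_2((-2, 3)) = 0
Stationarity residual: grad f(x) + sum_i lambda_i a_i = (0, 0)
  -> stationarity OK
Primal feasibility (all g_i <= 0): OK
Dual feasibility (all lambda_i >= 0): FAILS
Complementary slackness (lambda_i * g_i(x) = 0 for all i): OK

Verdict: the first failing condition is dual_feasibility -> dual.

dual


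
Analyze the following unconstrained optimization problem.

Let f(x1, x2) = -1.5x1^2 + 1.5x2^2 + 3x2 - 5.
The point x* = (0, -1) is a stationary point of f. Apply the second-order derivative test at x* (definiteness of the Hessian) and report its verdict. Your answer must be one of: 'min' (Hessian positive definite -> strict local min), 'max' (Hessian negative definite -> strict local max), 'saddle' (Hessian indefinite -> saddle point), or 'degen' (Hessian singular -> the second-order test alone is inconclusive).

Compute the Hessian H = grad^2 f:
  H = [[-3, 0], [0, 3]]
Verify stationarity: grad f(x*) = H x* + g = (0, 0).
Eigenvalues of H: -3, 3.
Eigenvalues have mixed signs, so H is indefinite -> x* is a saddle point.

saddle


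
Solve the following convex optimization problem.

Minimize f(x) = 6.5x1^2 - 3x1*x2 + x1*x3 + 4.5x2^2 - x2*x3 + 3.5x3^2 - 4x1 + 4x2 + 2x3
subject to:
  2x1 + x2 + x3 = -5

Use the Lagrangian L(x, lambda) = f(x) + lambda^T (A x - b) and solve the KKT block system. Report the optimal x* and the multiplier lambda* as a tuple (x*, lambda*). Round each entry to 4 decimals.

Form the Lagrangian:
  L(x, lambda) = (1/2) x^T Q x + c^T x + lambda^T (A x - b)
Stationarity (grad_x L = 0): Q x + c + A^T lambda = 0.
Primal feasibility: A x = b.

This gives the KKT block system:
  [ Q   A^T ] [ x     ]   [-c ]
  [ A    0  ] [ lambda ] = [ b ]

Solving the linear system:
  x*      = (-1, -1.6667, -1.3333)
  lambda* = (6.6667)
  f(x*)   = 14

x* = (-1, -1.6667, -1.3333), lambda* = (6.6667)


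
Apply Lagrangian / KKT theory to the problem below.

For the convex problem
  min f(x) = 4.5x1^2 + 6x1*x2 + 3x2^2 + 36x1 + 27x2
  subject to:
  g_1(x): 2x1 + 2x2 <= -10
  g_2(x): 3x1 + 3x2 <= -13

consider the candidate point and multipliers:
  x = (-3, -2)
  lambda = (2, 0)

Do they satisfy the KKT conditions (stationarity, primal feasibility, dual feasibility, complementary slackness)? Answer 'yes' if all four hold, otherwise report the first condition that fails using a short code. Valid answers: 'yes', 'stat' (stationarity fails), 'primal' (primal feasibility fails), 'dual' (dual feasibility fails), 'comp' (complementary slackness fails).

Gradient of f: grad f(x) = Q x + c = (-3, -3)
Constraint values g_i(x) = a_i^T x - b_i:
  g_1((-3, -2)) = 0
  g_2((-3, -2)) = -2
Stationarity residual: grad f(x) + sum_i lambda_i a_i = (1, 1)
  -> stationarity FAILS
Primal feasibility (all g_i <= 0): OK
Dual feasibility (all lambda_i >= 0): OK
Complementary slackness (lambda_i * g_i(x) = 0 for all i): OK

Verdict: the first failing condition is stationarity -> stat.

stat


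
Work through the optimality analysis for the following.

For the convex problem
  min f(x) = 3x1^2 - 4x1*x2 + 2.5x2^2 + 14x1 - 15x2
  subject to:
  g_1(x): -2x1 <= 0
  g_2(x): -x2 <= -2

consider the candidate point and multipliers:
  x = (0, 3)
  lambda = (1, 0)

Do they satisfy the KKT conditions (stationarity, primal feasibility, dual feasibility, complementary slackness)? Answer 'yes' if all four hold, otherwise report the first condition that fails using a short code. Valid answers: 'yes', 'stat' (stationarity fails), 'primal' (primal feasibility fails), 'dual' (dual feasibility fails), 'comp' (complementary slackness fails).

Gradient of f: grad f(x) = Q x + c = (2, 0)
Constraint values g_i(x) = a_i^T x - b_i:
  g_1((0, 3)) = 0
  g_2((0, 3)) = -1
Stationarity residual: grad f(x) + sum_i lambda_i a_i = (0, 0)
  -> stationarity OK
Primal feasibility (all g_i <= 0): OK
Dual feasibility (all lambda_i >= 0): OK
Complementary slackness (lambda_i * g_i(x) = 0 for all i): OK

Verdict: yes, KKT holds.

yes


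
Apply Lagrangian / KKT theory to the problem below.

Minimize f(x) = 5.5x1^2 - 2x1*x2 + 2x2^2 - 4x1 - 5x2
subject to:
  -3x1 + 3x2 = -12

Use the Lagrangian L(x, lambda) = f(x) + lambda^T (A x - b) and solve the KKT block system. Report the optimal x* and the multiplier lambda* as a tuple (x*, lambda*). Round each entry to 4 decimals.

Form the Lagrangian:
  L(x, lambda) = (1/2) x^T Q x + c^T x + lambda^T (A x - b)
Stationarity (grad_x L = 0): Q x + c + A^T lambda = 0.
Primal feasibility: A x = b.

This gives the KKT block system:
  [ Q   A^T ] [ x     ]   [-c ]
  [ A    0  ] [ lambda ] = [ b ]

Solving the linear system:
  x*      = (1.5455, -2.4545)
  lambda* = (5.9697)
  f(x*)   = 38.8636

x* = (1.5455, -2.4545), lambda* = (5.9697)


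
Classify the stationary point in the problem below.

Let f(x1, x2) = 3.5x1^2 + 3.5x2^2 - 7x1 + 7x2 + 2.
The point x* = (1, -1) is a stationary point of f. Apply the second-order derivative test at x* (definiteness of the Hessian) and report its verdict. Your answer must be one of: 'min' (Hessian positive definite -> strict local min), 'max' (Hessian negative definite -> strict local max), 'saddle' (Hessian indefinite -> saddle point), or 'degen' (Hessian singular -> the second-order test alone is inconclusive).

Compute the Hessian H = grad^2 f:
  H = [[7, 0], [0, 7]]
Verify stationarity: grad f(x*) = H x* + g = (0, 0).
Eigenvalues of H: 7, 7.
Both eigenvalues > 0, so H is positive definite -> x* is a strict local min.

min


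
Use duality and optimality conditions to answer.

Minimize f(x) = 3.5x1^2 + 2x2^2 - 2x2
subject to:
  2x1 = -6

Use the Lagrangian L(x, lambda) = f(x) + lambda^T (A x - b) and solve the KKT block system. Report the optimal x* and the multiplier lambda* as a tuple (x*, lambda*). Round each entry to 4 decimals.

Form the Lagrangian:
  L(x, lambda) = (1/2) x^T Q x + c^T x + lambda^T (A x - b)
Stationarity (grad_x L = 0): Q x + c + A^T lambda = 0.
Primal feasibility: A x = b.

This gives the KKT block system:
  [ Q   A^T ] [ x     ]   [-c ]
  [ A    0  ] [ lambda ] = [ b ]

Solving the linear system:
  x*      = (-3, 0.5)
  lambda* = (10.5)
  f(x*)   = 31

x* = (-3, 0.5), lambda* = (10.5)


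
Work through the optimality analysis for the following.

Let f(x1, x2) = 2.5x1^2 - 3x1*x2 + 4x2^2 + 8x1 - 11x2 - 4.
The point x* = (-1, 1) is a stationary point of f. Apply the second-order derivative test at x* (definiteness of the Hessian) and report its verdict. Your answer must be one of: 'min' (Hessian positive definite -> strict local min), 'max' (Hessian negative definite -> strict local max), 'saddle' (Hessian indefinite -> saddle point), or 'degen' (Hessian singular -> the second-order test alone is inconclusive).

Compute the Hessian H = grad^2 f:
  H = [[5, -3], [-3, 8]]
Verify stationarity: grad f(x*) = H x* + g = (0, 0).
Eigenvalues of H: 3.1459, 9.8541.
Both eigenvalues > 0, so H is positive definite -> x* is a strict local min.

min


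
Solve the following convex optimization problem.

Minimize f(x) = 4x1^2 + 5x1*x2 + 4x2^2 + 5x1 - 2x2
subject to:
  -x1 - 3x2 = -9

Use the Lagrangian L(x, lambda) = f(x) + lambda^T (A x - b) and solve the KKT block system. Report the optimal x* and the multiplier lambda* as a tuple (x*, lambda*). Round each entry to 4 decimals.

Form the Lagrangian:
  L(x, lambda) = (1/2) x^T Q x + c^T x + lambda^T (A x - b)
Stationarity (grad_x L = 0): Q x + c + A^T lambda = 0.
Primal feasibility: A x = b.

This gives the KKT block system:
  [ Q   A^T ] [ x     ]   [-c ]
  [ A    0  ] [ lambda ] = [ b ]

Solving the linear system:
  x*      = (-2.28, 3.76)
  lambda* = (5.56)
  f(x*)   = 15.56

x* = (-2.28, 3.76), lambda* = (5.56)


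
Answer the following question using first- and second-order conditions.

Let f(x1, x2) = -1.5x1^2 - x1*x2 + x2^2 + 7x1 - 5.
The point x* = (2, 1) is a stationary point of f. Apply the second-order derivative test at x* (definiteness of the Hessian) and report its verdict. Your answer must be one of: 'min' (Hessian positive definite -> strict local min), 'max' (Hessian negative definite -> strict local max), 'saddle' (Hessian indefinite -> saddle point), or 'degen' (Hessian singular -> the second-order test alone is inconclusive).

Compute the Hessian H = grad^2 f:
  H = [[-3, -1], [-1, 2]]
Verify stationarity: grad f(x*) = H x* + g = (0, 0).
Eigenvalues of H: -3.1926, 2.1926.
Eigenvalues have mixed signs, so H is indefinite -> x* is a saddle point.

saddle


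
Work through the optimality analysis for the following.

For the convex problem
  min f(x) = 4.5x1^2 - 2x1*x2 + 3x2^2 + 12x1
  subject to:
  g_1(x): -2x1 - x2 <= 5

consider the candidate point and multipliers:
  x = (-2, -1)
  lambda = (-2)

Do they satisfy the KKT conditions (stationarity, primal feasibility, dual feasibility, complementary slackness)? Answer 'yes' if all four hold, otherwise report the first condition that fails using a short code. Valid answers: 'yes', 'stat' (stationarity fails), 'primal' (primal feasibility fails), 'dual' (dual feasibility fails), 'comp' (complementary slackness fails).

Gradient of f: grad f(x) = Q x + c = (-4, -2)
Constraint values g_i(x) = a_i^T x - b_i:
  g_1((-2, -1)) = 0
Stationarity residual: grad f(x) + sum_i lambda_i a_i = (0, 0)
  -> stationarity OK
Primal feasibility (all g_i <= 0): OK
Dual feasibility (all lambda_i >= 0): FAILS
Complementary slackness (lambda_i * g_i(x) = 0 for all i): OK

Verdict: the first failing condition is dual_feasibility -> dual.

dual


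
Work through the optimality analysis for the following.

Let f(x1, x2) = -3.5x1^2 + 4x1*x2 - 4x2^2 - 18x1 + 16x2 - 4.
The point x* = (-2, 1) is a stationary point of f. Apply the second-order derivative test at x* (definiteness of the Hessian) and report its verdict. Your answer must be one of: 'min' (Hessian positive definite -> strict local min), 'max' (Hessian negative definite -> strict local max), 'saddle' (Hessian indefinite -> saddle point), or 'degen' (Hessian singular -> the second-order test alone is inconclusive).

Compute the Hessian H = grad^2 f:
  H = [[-7, 4], [4, -8]]
Verify stationarity: grad f(x*) = H x* + g = (0, 0).
Eigenvalues of H: -11.5311, -3.4689.
Both eigenvalues < 0, so H is negative definite -> x* is a strict local max.

max


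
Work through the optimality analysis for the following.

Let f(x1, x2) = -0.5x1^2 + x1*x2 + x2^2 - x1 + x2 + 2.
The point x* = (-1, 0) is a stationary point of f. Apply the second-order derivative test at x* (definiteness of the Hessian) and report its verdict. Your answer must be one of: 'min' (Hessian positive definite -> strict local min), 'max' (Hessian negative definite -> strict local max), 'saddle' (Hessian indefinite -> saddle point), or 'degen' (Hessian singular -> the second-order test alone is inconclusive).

Compute the Hessian H = grad^2 f:
  H = [[-1, 1], [1, 2]]
Verify stationarity: grad f(x*) = H x* + g = (0, 0).
Eigenvalues of H: -1.3028, 2.3028.
Eigenvalues have mixed signs, so H is indefinite -> x* is a saddle point.

saddle


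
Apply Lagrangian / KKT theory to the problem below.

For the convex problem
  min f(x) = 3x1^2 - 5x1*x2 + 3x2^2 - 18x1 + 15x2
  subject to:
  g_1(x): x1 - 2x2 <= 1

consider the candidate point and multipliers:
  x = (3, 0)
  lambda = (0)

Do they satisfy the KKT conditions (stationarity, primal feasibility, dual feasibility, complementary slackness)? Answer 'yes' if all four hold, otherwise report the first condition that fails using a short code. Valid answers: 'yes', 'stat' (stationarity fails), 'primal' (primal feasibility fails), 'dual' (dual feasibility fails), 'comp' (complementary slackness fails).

Gradient of f: grad f(x) = Q x + c = (0, 0)
Constraint values g_i(x) = a_i^T x - b_i:
  g_1((3, 0)) = 2
Stationarity residual: grad f(x) + sum_i lambda_i a_i = (0, 0)
  -> stationarity OK
Primal feasibility (all g_i <= 0): FAILS
Dual feasibility (all lambda_i >= 0): OK
Complementary slackness (lambda_i * g_i(x) = 0 for all i): OK

Verdict: the first failing condition is primal_feasibility -> primal.

primal
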